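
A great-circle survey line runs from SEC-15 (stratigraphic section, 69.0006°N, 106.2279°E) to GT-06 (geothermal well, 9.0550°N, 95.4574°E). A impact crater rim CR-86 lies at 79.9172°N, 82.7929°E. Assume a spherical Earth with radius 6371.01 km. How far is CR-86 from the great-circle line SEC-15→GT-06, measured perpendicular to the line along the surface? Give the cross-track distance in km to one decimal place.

709.4 km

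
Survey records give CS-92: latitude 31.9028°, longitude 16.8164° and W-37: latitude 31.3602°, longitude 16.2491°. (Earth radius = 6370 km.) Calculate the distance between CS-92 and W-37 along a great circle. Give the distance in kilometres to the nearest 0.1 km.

80.8 km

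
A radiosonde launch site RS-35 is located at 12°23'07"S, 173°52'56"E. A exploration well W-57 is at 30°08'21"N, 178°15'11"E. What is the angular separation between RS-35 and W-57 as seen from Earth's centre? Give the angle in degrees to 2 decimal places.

RS-35: φ = -12.38528°, λ = +173.88222°
W-57: φ = +30.13917°, λ = +178.25306°
Δφ = 42.5244°,  Δλ = 4.3708°
a = sin²(Δφ/2) + cos φ₁ cos φ₂ sin²(Δλ/2) = 0.132734
c = 2·arcsin(√a) = 0.745819 rad = 42.7323°

42.73°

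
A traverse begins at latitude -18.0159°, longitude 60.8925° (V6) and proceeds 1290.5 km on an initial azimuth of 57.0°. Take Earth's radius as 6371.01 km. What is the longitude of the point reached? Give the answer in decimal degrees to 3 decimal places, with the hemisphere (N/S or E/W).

δ = d/R = 1290.5/6371.01 = 0.202558 rad
φ₂ = arcsin(sin φ₁ cos δ + cos φ₁ sin δ cos θ)
   = arcsin(-0.30928·0.97956 + 0.95097·0.20118·0.54464) = -11.46455°
λ₂ = λ₁ + atan2(sin θ sin δ cos φ₁, cos δ − sin φ₁ sin φ₂) = 70.80565°

70.806°E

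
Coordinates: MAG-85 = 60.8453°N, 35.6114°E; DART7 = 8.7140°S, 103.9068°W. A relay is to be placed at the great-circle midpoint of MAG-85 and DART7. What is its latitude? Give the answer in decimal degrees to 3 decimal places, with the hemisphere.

Bx = cos φ₂ cos Δλ = -0.751832,  By = cos φ₂ sin Δλ = -0.641713
φₘ = atan2(sin φ₁ + sin φ₂, √((cos φ₁ + Bx)² + By²)) = 46.11899°
λₘ = λ₁ + atan2(By, cos φ₁ + Bx) = -76.80144°

46.119°N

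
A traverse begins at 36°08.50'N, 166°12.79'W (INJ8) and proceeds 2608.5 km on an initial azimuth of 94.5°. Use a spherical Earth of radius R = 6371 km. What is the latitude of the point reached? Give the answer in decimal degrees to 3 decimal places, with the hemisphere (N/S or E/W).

31.052°N

INJ8: φ = +36.14167°, λ = -166.21317°
δ = d/R = 2608.5/6371 = 0.409433 rad
φ₂ = arcsin(sin φ₁ cos δ + cos φ₁ sin δ cos θ)
   = arcsin(0.58978·0.91735 + 0.80756·0.39809·-0.07846) = 31.05181°
λ₂ = λ₁ + atan2(sin θ sin δ cos φ₁, cos δ − sin φ₁ sin φ₂) = -138.61648°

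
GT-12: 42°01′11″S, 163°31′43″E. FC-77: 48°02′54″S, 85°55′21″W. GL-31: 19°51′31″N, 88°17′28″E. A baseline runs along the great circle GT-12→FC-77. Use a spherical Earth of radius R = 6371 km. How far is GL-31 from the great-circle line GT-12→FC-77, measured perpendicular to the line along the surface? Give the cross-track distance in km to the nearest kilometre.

GT-12: φ = -42.01972°, λ = +163.52861°
FC-77: φ = -48.04833°, λ = -85.92250°
GL-31: φ = +19.85861°, λ = +88.29111°
δ₁₃ = central angle GT-12→GL-31 = 1.620160 rad  (haversine)
θ₁₃ = bearing GT-12→GL-31 = 294.412°,  θ₁₂ = bearing GT-12→FC-77 = 138.582°
dₓₜ = R·arcsin(sin δ₁₃ · sin(θ₁₃ − θ₁₂)) = 6371·arcsin(0.99878·sin(155.830°)) = 2684.134 km
|dₓₜ| = 2684.134 km

2684 km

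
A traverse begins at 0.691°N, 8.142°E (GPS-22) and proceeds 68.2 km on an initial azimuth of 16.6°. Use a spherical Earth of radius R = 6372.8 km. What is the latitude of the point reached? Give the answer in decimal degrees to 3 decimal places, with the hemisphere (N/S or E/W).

1.279°N

δ = d/R = 68.2/6372.8 = 0.010702 rad
φ₂ = arcsin(sin φ₁ cos δ + cos φ₁ sin δ cos θ)
   = arcsin(0.01206·0.99994 + 0.99993·0.01070·0.95832) = 1.27860°
λ₂ = λ₁ + atan2(sin θ sin δ cos φ₁, cos δ − sin φ₁ sin φ₂) = 8.31721°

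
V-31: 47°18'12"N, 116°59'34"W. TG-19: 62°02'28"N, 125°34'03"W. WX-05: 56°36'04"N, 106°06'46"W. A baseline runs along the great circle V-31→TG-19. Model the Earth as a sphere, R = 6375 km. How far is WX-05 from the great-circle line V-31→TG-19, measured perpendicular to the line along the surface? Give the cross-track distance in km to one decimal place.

V-31: φ = +47.30333°, λ = -116.99278°
TG-19: φ = +62.04111°, λ = -125.56750°
WX-05: φ = +56.60111°, λ = -106.11278°
δ₁₃ = central angle V-31→WX-05 = 0.199569 rad  (haversine)
θ₁₃ = bearing V-31→WX-05 = 31.608°,  θ₁₂ = bearing V-31→TG-19 = 344.854°
dₓₜ = R·arcsin(sin δ₁₃ · sin(θ₁₃ − θ₁₂)) = 6375·arcsin(0.19825·sin(-313.246°)) = 923.821 km
|dₓₜ| = 923.821 km

923.8 km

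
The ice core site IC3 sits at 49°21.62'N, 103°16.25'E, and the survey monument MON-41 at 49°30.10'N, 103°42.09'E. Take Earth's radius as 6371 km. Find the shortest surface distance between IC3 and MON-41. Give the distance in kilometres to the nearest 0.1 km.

34.9 km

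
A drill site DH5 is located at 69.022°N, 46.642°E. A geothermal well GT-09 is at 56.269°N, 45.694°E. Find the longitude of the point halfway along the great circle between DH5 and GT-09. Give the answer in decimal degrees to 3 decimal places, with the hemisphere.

46.066°E

Bx = cos φ₂ cos Δλ = 0.555218,  By = cos φ₂ sin Δλ = -0.009187
φₘ = atan2(sin φ₁ + sin φ₂, √((cos φ₁ + Bx)² + By²)) = 62.64626°
λₘ = λ₁ + atan2(By, cos φ₁ + Bx) = 46.06561°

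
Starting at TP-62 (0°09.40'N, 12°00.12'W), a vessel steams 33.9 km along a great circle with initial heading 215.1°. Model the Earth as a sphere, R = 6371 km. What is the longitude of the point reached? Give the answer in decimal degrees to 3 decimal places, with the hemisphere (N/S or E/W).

12.177°W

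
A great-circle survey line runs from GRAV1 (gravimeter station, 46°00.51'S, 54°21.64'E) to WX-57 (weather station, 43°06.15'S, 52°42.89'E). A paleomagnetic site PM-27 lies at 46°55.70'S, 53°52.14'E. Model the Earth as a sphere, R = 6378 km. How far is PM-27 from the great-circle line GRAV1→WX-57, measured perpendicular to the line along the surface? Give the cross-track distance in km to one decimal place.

73.8 km

GRAV1: φ = -46.00850°, λ = +54.36067°
WX-57: φ = -43.10250°, λ = +52.71483°
PM-27: φ = -46.92833°, λ = +53.86900°
δ₁₃ = central angle GRAV1→PM-27 = 0.017107 rad  (haversine)
θ₁₃ = bearing GRAV1→PM-27 = 200.033°,  θ₁₂ = bearing GRAV1→WX-57 = 337.441°
dₓₜ = R·arcsin(sin δ₁₃ · sin(θ₁₃ − θ₁₂)) = 6378·arcsin(0.01711·sin(-137.408°)) = -73.841 km
|dₓₜ| = 73.841 km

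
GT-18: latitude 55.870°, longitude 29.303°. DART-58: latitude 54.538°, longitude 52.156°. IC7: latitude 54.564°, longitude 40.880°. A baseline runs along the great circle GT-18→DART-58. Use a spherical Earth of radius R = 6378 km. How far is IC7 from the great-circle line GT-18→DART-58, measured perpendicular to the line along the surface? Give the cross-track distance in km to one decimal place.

130.4 km

δ₁₃ = central angle GT-18→IC7 = 0.117352 rad  (haversine)
θ₁₃ = bearing GT-18→IC7 = 96.389°,  θ₁₂ = bearing GT-18→DART-58 = 86.330°
dₓₜ = R·arcsin(sin δ₁₃ · sin(θ₁₃ − θ₁₂)) = 6378·arcsin(0.11708·sin(10.058°)) = 130.432 km
|dₓₜ| = 130.432 km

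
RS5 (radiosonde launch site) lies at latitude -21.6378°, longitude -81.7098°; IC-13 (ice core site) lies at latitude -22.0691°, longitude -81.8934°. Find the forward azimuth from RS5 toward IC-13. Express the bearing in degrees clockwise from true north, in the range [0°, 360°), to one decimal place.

201.5°

Δλ = -0.1836°
y = sin Δλ · cos φ₂ = -0.002970
x = cos φ₁ sin φ₂ − sin φ₁ cos φ₂ cos Δλ = -0.007529
θ = atan2(y, x) = -158.4752° → 201.5248° (mod 360°)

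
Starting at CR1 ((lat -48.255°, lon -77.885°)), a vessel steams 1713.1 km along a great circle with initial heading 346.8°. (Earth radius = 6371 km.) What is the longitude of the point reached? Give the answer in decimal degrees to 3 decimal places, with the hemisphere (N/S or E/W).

82.041°W

δ = d/R = 1713.1/6371 = 0.268890 rad
φ₂ = arcsin(sin φ₁ cos δ + cos φ₁ sin δ cos θ)
   = arcsin(-0.74612·0.96407 + 0.66582·0.26566·0.97358) = -33.16803°
λ₂ = λ₁ + atan2(sin θ sin δ cos φ₁, cos δ − sin φ₁ sin φ₂) = -82.04098°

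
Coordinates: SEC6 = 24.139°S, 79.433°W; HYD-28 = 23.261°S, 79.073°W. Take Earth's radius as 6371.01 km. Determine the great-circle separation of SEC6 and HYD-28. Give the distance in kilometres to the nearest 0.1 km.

Δφ = 0.8780°,  Δλ = 0.3600°
a = sin²(Δφ/2) + cos φ₁ cos φ₂ sin²(Δλ/2) = 0.000067
c = 2·arcsin(√a) = 0.016368 rad = 0.9378°
d = R·c = 6371.01 × 0.016368 = 104.3 km

104.3 km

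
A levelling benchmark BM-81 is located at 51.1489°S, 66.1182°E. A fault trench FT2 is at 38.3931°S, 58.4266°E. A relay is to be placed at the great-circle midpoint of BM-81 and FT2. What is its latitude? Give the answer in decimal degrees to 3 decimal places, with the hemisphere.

44.835°S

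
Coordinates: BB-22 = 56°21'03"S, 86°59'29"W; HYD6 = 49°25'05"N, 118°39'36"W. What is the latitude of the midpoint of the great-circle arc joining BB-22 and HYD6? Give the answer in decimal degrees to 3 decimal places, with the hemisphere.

3.602°S

BB-22: φ = -56.35083°, λ = -86.99139°
HYD6: φ = +49.41806°, λ = -118.66000°
Bx = cos φ₂ cos Δλ = 0.553670,  By = cos φ₂ sin Δλ = -0.341534
φₘ = atan2(sin φ₁ + sin φ₂, √((cos φ₁ + Bx)² + By²)) = -3.60183°
λₘ = λ₁ + atan2(By, cos φ₁ + Bx) = -104.12626°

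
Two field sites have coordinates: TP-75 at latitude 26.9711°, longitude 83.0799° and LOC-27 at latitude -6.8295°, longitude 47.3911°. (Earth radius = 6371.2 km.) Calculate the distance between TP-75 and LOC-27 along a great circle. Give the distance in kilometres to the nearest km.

5375 km

Δφ = -33.8006°,  Δλ = -35.6888°
a = sin²(Δφ/2) + cos φ₁ cos φ₂ sin²(Δλ/2) = 0.167605
c = 2·arcsin(√a) = 0.843584 rad = 48.3338°
d = R·c = 6371.2 × 0.843584 = 5374.6 km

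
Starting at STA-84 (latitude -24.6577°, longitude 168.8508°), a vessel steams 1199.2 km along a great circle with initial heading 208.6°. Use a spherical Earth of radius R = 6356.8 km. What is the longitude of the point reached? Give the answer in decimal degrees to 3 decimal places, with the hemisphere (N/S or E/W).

δ = d/R = 1199.2/6356.8 = 0.188648 rad
φ₂ = arcsin(sin φ₁ cos δ + cos φ₁ sin δ cos θ)
   = arcsin(-0.41720·0.98226 + 0.90882·0.18753·-0.87798) = -34.01643°
λ₂ = λ₁ + atan2(sin θ sin δ cos φ₁, cos δ − sin φ₁ sin φ₂) = 162.63331°

162.633°E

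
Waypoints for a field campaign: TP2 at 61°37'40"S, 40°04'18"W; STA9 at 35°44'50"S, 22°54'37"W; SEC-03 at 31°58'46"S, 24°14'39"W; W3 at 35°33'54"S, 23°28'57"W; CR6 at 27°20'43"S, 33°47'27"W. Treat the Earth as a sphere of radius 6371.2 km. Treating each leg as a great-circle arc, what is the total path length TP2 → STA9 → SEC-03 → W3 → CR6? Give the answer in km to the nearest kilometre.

5298 km

TP2: φ = -61.62778°, λ = -40.07167°
STA9: φ = -35.74722°, λ = -22.91028°
SEC-03: φ = -31.97944°, λ = -24.24417°
W3: φ = -35.56500°, λ = -23.48250°
CR6: φ = -27.34528°, λ = -33.79083°
TP2→STA9: c = 0.489571 rad, d = 3119.15 km
STA9→SEC-03: c = 0.068540 rad, d = 436.68 km
SEC-03→W3: c = 0.063547 rad, d = 404.87 km
W3→CR6: c = 0.209840 rad, d = 1336.93 km
Total = 3119.15 + 436.68 + 404.87 + 1336.93 = 5297.64 km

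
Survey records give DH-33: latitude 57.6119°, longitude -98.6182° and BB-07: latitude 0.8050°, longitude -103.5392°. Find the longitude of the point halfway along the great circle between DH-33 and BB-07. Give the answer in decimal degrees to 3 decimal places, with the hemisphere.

101.823°W

Bx = cos φ₂ cos Δλ = 0.996216,  By = cos φ₂ sin Δλ = -0.085774
φₘ = atan2(sin φ₁ + sin φ₂, √((cos φ₁ + Bx)² + By²)) = 29.22891°
λₘ = λ₁ + atan2(By, cos φ₁ + Bx) = -101.82301°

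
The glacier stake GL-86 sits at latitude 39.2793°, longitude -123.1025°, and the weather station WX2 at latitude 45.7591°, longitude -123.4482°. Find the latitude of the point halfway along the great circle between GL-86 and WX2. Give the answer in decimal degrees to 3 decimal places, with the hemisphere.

Bx = cos φ₂ cos Δλ = 0.697664,  By = cos φ₂ sin Δλ = -0.004209
φₘ = atan2(sin φ₁ + sin φ₂, √((cos φ₁ + Bx)² + By²)) = 42.51933°
λₘ = λ₁ + atan2(By, cos φ₁ + Bx) = -123.26638°

42.519°N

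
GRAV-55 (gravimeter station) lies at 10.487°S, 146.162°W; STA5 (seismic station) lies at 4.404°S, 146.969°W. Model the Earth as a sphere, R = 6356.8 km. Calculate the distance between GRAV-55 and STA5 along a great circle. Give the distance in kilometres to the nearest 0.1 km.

680.7 km

Δφ = 6.0830°,  Δλ = -0.8070°
a = sin²(Δφ/2) + cos φ₁ cos φ₂ sin²(Δλ/2) = 0.002864
c = 2·arcsin(√a) = 0.107082 rad = 6.1354°
d = R·c = 6356.8 × 0.107082 = 680.7 km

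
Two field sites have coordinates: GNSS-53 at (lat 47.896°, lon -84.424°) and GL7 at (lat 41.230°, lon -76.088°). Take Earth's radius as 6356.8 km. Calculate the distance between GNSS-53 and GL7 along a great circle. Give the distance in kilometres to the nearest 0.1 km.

989.4 km

Δφ = -6.6660°,  Δλ = 8.3360°
a = sin²(Δφ/2) + cos φ₁ cos φ₂ sin²(Δλ/2) = 0.006044
c = 2·arcsin(√a) = 0.155642 rad = 8.9176°
d = R·c = 6356.8 × 0.155642 = 989.4 km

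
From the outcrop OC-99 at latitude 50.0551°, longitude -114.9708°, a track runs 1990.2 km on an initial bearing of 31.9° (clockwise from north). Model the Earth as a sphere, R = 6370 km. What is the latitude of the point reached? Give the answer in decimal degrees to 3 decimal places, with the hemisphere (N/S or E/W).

δ = d/R = 1990.2/6370 = 0.312433 rad
φ₂ = arcsin(sin φ₁ cos δ + cos φ₁ sin δ cos θ)
   = arcsin(0.76666·0.95159 + 0.64205·0.30738·0.84897) = 63.77839°
λ₂ = λ₁ + atan2(sin θ sin δ cos φ₁, cos δ − sin φ₁ sin φ₂) = -93.40217°

63.778°N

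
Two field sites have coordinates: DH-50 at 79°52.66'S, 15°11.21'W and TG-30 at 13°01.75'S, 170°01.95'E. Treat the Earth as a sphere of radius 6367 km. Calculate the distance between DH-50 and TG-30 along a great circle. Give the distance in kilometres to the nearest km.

DH-50: φ = -79.87767°, λ = -15.18683°
TG-30: φ = -13.02917°, λ = +170.03250°
Δφ = 66.8485°,  Δλ = -174.7807°
a = sin²(Δφ/2) + cos φ₁ cos φ₂ sin²(Δλ/2) = 0.474289
c = 2·arcsin(√a) = 1.519352 rad = 87.0524°
d = R·c = 6367 × 1.519352 = 9673.7 km

9674 km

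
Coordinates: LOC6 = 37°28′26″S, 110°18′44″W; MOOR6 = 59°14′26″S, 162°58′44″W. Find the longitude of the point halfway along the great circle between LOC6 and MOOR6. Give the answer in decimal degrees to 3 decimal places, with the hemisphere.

130.537°W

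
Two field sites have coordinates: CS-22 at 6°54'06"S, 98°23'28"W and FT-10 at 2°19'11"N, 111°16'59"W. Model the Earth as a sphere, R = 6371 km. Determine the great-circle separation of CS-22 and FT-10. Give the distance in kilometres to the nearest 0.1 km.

CS-22: φ = -6.90167°, λ = -98.39111°
FT-10: φ = +2.31972°, λ = -111.28306°
Δφ = 9.2214°,  Δλ = -12.8919°
a = sin²(Δφ/2) + cos φ₁ cos φ₂ sin²(Δλ/2) = 0.018964
c = 2·arcsin(√a) = 0.276297 rad = 15.8306°
d = R·c = 6371 × 0.276297 = 1760.3 km

1760.3 km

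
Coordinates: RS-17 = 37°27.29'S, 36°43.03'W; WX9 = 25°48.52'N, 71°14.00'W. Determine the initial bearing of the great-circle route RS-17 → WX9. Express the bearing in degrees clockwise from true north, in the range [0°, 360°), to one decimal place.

327.4°

RS-17: φ = -37.45483°, λ = -36.71717°
WX9: φ = +25.80867°, λ = -71.23333°
Δλ = -34.5162°
y = sin Δλ · cos φ₂ = -0.510118
x = cos φ₁ sin φ₂ − sin φ₁ cos φ₂ cos Δλ = 0.796711
θ = atan2(y, x) = -32.6306° → 327.3694° (mod 360°)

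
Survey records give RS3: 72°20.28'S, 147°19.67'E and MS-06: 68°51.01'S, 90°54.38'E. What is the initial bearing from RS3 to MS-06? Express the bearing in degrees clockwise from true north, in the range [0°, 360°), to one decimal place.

252.8°

RS3: φ = -72.33800°, λ = +147.32783°
MS-06: φ = -68.85017°, λ = +90.90633°
Δλ = -56.4215°
y = sin Δλ · cos φ₂ = -0.300600
x = cos φ₁ sin φ₂ − sin φ₁ cos φ₂ cos Δλ = -0.092815
θ = atan2(y, x) = -107.1589° → 252.8411° (mod 360°)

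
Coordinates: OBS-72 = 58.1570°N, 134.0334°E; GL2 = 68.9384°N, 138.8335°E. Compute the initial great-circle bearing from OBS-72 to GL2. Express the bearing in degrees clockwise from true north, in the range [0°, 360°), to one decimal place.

9.1°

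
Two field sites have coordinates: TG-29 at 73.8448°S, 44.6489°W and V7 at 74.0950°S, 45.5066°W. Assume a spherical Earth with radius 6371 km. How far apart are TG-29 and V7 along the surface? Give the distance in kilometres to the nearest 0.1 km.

38.3 km

Δφ = -0.2502°,  Δλ = -0.8577°
a = sin²(Δφ/2) + cos φ₁ cos φ₂ sin²(Δλ/2) = 0.000009
c = 2·arcsin(√a) = 0.006013 rad = 0.3445°
d = R·c = 6371 × 0.006013 = 38.3 km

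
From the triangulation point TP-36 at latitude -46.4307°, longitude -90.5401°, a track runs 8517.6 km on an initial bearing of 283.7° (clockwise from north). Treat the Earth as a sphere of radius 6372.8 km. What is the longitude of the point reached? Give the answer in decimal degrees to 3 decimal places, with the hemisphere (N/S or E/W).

161.459°W

δ = d/R = 8517.6/6372.8 = 1.336555 rad
φ₂ = arcsin(sin φ₁ cos δ + cos φ₁ sin δ cos θ)
   = arcsin(-0.72454·0.23210 + 0.68923·0.97269·0.23684) = -0.53807°
λ₂ = λ₁ + atan2(sin θ sin δ cos φ₁, cos δ − sin φ₁ sin φ₂) = -161.45931°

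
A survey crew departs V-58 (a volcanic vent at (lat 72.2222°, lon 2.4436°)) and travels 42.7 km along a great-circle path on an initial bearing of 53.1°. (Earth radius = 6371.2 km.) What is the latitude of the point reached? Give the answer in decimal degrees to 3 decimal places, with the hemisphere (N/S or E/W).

δ = d/R = 42.7/6371.2 = 0.006702 rad
φ₂ = arcsin(sin φ₁ cos δ + cos φ₁ sin δ cos θ)
   = arcsin(0.95225·0.99998 + 0.30533·0.00670·0.60042) = 72.45016°
λ₂ = λ₁ + atan2(sin θ sin δ cos φ₁, cos δ − sin φ₁ sin φ₂) = 3.46203°

72.450°N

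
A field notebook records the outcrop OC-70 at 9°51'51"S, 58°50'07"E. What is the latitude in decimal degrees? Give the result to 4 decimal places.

9.8642°S

9° + 51′/60 + 51″/3600 = 9 + 0.85000 + 0.01417 = 9.8642°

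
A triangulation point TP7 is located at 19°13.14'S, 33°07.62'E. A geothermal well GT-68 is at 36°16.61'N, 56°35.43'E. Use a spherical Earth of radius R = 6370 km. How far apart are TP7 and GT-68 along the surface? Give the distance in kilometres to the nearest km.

TP7: φ = -19.21900°, λ = +33.12700°
GT-68: φ = +36.27683°, λ = +56.59050°
Δφ = 55.4958°,  Δλ = 23.4635°
a = sin²(Δφ/2) + cos φ₁ cos φ₂ sin²(Δλ/2) = 0.248239
c = 2·arcsin(√a) = 1.043125 rad = 59.7667°
d = R·c = 6370 × 1.043125 = 6644.7 km

6645 km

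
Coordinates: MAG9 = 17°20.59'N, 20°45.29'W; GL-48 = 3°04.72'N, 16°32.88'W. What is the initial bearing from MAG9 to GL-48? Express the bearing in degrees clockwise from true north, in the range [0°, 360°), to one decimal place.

MAG9: φ = +17.34317°, λ = -20.75483°
GL-48: φ = +3.07867°, λ = -16.54800°
Δλ = 4.2068°
y = sin Δλ · cos φ₂ = 0.073251
x = cos φ₁ sin φ₂ − sin φ₁ cos φ₂ cos Δλ = -0.245597
θ = atan2(y, x) = 163.3923° → 163.3923° (mod 360°)

163.4°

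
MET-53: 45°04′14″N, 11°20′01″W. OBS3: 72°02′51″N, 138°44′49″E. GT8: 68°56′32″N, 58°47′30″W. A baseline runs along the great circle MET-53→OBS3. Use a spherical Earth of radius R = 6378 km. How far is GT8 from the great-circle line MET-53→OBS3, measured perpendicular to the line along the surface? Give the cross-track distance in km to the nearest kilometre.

MET-53: φ = +45.07056°, λ = -11.33361°
OBS3: φ = +72.04750°, λ = +138.74694°
GT8: φ = +68.94222°, λ = -58.79167°
δ₁₃ = central angle MET-53→GT8 = 0.587607 rad  (haversine)
θ₁₃ = bearing MET-53→GT8 = 331.475°,  θ₁₂ = bearing MET-53→OBS3 = 10.124°
dₓₜ = R·arcsin(sin δ₁₃ · sin(θ₁₃ − θ₁₂)) = 6378·arcsin(0.55437·sin(321.351°)) = -2254.935 km
|dₓₜ| = 2254.935 km

2255 km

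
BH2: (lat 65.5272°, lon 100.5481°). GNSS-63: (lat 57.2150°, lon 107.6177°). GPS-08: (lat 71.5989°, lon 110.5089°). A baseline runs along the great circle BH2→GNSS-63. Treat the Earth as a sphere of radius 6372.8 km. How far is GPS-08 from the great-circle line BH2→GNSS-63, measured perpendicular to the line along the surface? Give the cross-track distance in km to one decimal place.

615.6 km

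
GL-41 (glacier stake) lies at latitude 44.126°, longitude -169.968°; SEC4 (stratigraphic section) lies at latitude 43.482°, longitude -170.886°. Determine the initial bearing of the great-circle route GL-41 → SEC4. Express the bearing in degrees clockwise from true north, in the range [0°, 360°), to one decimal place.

Δλ = -0.9180°
y = sin Δλ · cos φ₂ = -0.011625
x = cos φ₁ sin φ₂ − sin φ₁ cos φ₂ cos Δλ = -0.011175
θ = atan2(y, x) = -133.8689° → 226.1311° (mod 360°)

226.1°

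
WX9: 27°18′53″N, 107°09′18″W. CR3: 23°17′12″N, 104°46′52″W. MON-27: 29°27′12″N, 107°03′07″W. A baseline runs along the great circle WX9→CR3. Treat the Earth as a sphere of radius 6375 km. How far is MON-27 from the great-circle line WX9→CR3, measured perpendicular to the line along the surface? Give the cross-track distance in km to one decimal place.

122.5 km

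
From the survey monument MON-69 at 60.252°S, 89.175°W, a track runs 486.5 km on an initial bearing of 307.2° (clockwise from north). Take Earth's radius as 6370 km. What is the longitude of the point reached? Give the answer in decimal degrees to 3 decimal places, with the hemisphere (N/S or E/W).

95.658°W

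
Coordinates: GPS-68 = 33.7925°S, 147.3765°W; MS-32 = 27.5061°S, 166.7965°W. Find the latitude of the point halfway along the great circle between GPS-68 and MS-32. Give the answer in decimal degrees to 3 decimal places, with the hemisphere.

Bx = cos φ₂ cos Δλ = 0.836499,  By = cos φ₂ sin Δλ = -0.294906
φₘ = atan2(sin φ₁ + sin φ₂, √((cos φ₁ + Bx)² + By²)) = -31.01274°
λₘ = λ₁ + atan2(By, cos φ₁ + Bx) = -157.40552°

31.013°S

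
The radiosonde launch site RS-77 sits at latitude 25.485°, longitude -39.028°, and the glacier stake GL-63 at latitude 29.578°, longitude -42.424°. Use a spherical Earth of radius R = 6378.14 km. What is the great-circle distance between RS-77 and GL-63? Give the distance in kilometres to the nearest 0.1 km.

565.6 km

Δφ = 4.0930°,  Δλ = -3.3960°
a = sin²(Δφ/2) + cos φ₁ cos φ₂ sin²(Δλ/2) = 0.001965
c = 2·arcsin(√a) = 0.088675 rad = 5.0807°
d = R·c = 6378.14 × 0.088675 = 565.6 km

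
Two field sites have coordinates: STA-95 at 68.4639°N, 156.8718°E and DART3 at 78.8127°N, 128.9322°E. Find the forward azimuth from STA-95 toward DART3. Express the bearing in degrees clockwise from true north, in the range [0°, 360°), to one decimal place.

335.6°

Δλ = -27.9396°
y = sin Δλ · cos φ₂ = -0.090905
x = cos φ₁ sin φ₂ − sin φ₁ cos φ₂ cos Δλ = 0.200676
θ = atan2(y, x) = -24.3702° → 335.6298° (mod 360°)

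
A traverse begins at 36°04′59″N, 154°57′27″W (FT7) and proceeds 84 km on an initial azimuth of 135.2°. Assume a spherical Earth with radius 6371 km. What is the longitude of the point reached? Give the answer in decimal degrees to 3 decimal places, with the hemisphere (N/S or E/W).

FT7: φ = +36.08306°, λ = -154.95750°
δ = d/R = 84/6371 = 0.013185 rad
φ₂ = arcsin(sin φ₁ cos δ + cos φ₁ sin δ cos θ)
   = arcsin(0.58896·0.99991 + 0.80816·0.01318·-0.70957) = 35.54524°
λ₂ = λ₁ + atan2(sin θ sin δ cos φ₁, cos δ − sin φ₁ sin φ₂) = -154.30330°

154.303°W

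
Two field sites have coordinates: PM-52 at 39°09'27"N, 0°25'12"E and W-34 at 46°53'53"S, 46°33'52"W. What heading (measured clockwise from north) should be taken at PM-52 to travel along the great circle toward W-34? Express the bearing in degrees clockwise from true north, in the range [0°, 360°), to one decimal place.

PM-52: φ = +39.15750°, λ = +0.42000°
W-34: φ = -46.89806°, λ = -46.56444°
Δλ = -46.9844°
y = sin Δλ · cos φ₂ = -0.499606
x = cos φ₁ sin φ₂ − sin φ₁ cos φ₂ cos Δλ = -0.860508
θ = atan2(y, x) = -149.8608° → 210.1392° (mod 360°)

210.1°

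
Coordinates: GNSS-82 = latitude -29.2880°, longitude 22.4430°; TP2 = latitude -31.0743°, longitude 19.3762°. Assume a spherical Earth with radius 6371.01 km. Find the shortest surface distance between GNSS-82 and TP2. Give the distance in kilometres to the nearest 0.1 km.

355.4 km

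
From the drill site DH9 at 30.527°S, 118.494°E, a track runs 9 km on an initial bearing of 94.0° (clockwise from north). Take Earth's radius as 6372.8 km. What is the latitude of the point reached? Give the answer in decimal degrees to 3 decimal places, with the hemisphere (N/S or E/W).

δ = d/R = 9/6372.8 = 0.001412 rad
φ₂ = arcsin(sin φ₁ cos δ + cos φ₁ sin δ cos θ)
   = arcsin(-0.50794·1.00000 + 0.86139·0.00141·-0.06976) = -30.53261°
λ₂ = λ₁ + atan2(sin θ sin δ cos φ₁, cos δ − sin φ₁ sin φ₂) = 118.58771°

30.533°S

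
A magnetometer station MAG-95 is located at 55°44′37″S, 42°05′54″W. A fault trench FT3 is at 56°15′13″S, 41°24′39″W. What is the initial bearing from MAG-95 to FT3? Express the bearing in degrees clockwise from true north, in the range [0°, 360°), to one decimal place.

MAG-95: φ = -55.74361°, λ = -42.09833°
FT3: φ = -56.25361°, λ = -41.41083°
Δλ = 0.6875°
y = sin Δλ · cos φ₂ = 0.006666
x = cos φ₁ sin φ₂ − sin φ₁ cos φ₂ cos Δλ = -0.008934
θ = atan2(y, x) = 143.2741° → 143.2741° (mod 360°)

143.3°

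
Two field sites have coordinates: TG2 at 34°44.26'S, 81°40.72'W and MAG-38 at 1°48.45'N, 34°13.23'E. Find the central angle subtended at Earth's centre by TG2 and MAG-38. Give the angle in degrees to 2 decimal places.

112.13°

TG2: φ = -34.73767°, λ = -81.67867°
MAG-38: φ = +1.80750°, λ = +34.22050°
Δφ = 36.5452°,  Δλ = 115.8992°
a = sin²(Δφ/2) + cos φ₁ cos φ₂ sin²(Δλ/2) = 0.688367
c = 2·arcsin(√a) = 1.957064 rad = 112.1315°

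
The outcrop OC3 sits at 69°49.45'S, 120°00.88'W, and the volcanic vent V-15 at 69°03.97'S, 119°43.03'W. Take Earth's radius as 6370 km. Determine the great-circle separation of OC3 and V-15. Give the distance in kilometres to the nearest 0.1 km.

85.1 km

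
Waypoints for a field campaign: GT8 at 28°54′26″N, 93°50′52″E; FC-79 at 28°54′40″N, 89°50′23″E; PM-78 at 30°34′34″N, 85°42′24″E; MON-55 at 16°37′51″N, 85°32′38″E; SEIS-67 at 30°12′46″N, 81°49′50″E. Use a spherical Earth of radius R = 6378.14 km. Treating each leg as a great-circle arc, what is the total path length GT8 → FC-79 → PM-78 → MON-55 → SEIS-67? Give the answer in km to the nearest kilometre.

3942 km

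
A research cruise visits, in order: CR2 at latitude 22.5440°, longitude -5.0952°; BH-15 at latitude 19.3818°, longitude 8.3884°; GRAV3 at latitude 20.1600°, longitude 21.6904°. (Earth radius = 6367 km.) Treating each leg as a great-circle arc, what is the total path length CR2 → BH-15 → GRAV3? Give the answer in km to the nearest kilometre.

2835 km

CR2→BH-15: c = 0.226479 rad, d = 1441.99 km
BH-15→GRAV3: c = 0.218841 rad, d = 1393.36 km
Total = 1441.99 + 1393.36 = 2835.36 km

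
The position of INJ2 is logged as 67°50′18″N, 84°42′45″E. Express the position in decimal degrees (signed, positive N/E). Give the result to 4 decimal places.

+67.8383°, +84.7125°

lat: 67.8383° N → +67.8383°
lon: 84.7125° E → +84.7125°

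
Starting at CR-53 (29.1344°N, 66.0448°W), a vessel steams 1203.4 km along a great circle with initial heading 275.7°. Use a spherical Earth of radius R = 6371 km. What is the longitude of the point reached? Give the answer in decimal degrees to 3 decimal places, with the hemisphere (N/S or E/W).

78.458°W

δ = d/R = 1203.4/6371 = 0.188887 rad
φ₂ = arcsin(sin φ₁ cos δ + cos φ₁ sin δ cos θ)
   = arcsin(0.48686·0.98221 + 0.87348·0.18777·0.09932) = 29.63612°
λ₂ = λ₁ + atan2(sin θ sin δ cos φ₁, cos δ − sin φ₁ sin φ₂) = -78.45784°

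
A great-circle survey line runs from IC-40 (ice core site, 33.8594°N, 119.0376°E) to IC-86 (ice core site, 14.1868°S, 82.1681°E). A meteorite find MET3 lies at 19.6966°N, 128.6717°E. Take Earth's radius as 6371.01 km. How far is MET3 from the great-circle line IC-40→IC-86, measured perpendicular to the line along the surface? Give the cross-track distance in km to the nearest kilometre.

1784 km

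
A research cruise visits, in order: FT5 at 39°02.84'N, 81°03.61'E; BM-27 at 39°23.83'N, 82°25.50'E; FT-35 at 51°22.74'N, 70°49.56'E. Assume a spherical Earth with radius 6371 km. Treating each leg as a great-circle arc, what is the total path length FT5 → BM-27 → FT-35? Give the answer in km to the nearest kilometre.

FT5: φ = +39.04733°, λ = +81.06017°
BM-27: φ = +39.39717°, λ = +82.42500°
FT-35: φ = +51.37900°, λ = +70.82600°
FT5→BM-27: c = 0.019438 rad, d = 123.84 km
BM-27→FT-35: c = 0.252209 rad, d = 1606.82 km
Total = 123.84 + 1606.82 = 1730.66 km

1731 km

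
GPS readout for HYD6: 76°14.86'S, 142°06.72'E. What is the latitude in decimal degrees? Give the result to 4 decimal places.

76° + 14.86′/60 = 76 + 0.24767 = 76.2477°

76.2477°S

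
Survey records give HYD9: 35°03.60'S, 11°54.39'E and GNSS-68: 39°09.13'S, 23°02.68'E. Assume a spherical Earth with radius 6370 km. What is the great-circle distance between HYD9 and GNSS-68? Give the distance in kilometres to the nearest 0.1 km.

HYD9: φ = -35.06000°, λ = +11.90650°
GNSS-68: φ = -39.15217°, λ = +23.04467°
Δφ = -4.0922°,  Δλ = 11.1382°
a = sin²(Δφ/2) + cos φ₁ cos φ₂ sin²(Δλ/2) = 0.007253
c = 2·arcsin(√a) = 0.170534 rad = 9.7709°
d = R·c = 6370 × 0.170534 = 1086.3 km

1086.3 km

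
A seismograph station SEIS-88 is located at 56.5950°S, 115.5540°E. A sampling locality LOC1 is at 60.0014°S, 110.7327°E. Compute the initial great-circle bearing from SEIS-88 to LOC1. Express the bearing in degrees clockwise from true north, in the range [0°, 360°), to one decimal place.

214.6°

Δλ = -4.8213°
y = sin Δλ · cos φ₂ = -0.042022
x = cos φ₁ sin φ₂ − sin φ₁ cos φ₂ cos Δλ = -0.060895
θ = atan2(y, x) = -145.3911° → 214.6089° (mod 360°)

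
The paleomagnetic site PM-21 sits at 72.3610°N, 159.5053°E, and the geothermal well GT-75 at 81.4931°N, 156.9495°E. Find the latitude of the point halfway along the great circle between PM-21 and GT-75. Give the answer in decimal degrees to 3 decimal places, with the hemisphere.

Bx = cos φ₂ cos Δλ = 0.147781,  By = cos φ₂ sin Δλ = -0.006596
φₘ = atan2(sin φ₁ + sin φ₂, √((cos φ₁ + Bx)² + By²)) = 76.92982°
λₘ = λ₁ + atan2(By, cos φ₁ + Bx) = 158.66696°

76.930°N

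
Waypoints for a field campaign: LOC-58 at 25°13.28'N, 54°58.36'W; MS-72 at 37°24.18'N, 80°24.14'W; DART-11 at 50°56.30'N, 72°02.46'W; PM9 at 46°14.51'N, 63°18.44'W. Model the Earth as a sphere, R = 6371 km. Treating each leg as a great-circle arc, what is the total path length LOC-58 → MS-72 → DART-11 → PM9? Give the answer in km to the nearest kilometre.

5227 km

LOC-58: φ = +25.22133°, λ = -54.97267°
MS-72: φ = +37.40300°, λ = -80.40233°
DART-11: φ = +50.93833°, λ = -72.04100°
PM9: φ = +46.24183°, λ = -63.30733°
LOC-58→MS-72: c = 0.432656 rad, d = 2756.45 km
MS-72→DART-11: c = 0.257989 rad, d = 1643.65 km
DART-11→PM9: c = 0.129791 rad, d = 826.90 km
Total = 2756.45 + 1643.65 + 826.90 = 5227.00 km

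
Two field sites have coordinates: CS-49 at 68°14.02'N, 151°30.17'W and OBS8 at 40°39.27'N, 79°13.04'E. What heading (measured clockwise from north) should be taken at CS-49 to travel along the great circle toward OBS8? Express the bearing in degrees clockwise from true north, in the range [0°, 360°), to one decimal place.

319.5°

CS-49: φ = +68.23367°, λ = -151.50283°
OBS8: φ = +40.65450°, λ = +79.21733°
Δλ = -129.2798°
y = sin Δλ · cos φ₂ = -0.587244
x = cos φ₁ sin φ₂ − sin φ₁ cos φ₂ cos Δλ = 0.687654
θ = atan2(y, x) = -40.4967° → 319.5033° (mod 360°)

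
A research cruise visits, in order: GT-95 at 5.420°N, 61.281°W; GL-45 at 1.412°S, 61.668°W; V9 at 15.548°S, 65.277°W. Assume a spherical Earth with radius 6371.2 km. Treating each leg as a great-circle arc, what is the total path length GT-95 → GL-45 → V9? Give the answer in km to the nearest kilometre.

2382 km

GT-95→GL-45: c = 0.119432 rad, d = 760.92 km
GL-45→V9: c = 0.254423 rad, d = 1620.98 km
Total = 760.92 + 1620.98 = 2381.90 km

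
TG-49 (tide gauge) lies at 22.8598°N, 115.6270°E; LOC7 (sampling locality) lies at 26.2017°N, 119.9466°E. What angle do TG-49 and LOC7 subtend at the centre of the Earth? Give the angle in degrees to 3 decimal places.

Δφ = 3.3419°,  Δλ = 4.3196°
a = sin²(Δφ/2) + cos φ₁ cos φ₂ sin²(Δλ/2) = 0.002025
c = 2·arcsin(√a) = 0.090020 rad = 5.1578°

5.158°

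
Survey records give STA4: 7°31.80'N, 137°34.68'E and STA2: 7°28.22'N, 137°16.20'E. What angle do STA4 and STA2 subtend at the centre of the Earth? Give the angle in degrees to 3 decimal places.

STA4: φ = +7.53000°, λ = +137.57800°
STA2: φ = +7.47033°, λ = +137.27000°
Δφ = -0.0597°,  Δλ = -0.3080°
a = sin²(Δφ/2) + cos φ₁ cos φ₂ sin²(Δλ/2) = 0.000007
c = 2·arcsin(√a) = 0.005430 rad = 0.3111°

0.311°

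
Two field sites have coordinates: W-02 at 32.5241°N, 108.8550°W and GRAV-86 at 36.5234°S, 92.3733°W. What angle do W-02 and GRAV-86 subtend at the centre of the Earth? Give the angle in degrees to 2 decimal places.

Δφ = -69.0475°,  Δλ = 16.4817°
a = sin²(Δφ/2) + cos φ₁ cos φ₂ sin²(Δλ/2) = 0.335124
c = 2·arcsin(√a) = 1.234755 rad = 70.7463°

70.75°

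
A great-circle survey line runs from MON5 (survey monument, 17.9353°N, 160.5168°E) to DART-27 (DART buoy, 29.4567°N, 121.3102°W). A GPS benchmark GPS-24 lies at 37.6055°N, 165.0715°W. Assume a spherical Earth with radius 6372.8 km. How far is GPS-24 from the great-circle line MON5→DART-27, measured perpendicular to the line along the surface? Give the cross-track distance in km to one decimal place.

δ₁₃ = central angle MON5→GPS-24 = 0.627086 rad  (haversine)
θ₁₃ = bearing MON5→GPS-24 = 49.729°,  θ₁₂ = bearing MON5→DART-27 = 64.150°
dₓₜ = R·arcsin(sin δ₁₃ · sin(θ₁₃ − θ₁₂)) = 6372.8·arcsin(0.58679·sin(-14.421°)) = -934.614 km
|dₓₜ| = 934.614 km

934.6 km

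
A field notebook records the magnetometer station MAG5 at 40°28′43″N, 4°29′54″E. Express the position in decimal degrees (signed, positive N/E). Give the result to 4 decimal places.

+40.4786°, +4.4983°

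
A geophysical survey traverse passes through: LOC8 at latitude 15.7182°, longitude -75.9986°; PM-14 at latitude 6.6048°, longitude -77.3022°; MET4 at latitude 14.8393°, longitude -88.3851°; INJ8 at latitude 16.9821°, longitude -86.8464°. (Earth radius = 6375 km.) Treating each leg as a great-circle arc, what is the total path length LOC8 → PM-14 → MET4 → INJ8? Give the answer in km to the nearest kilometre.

LOC8→PM-14: c = 0.160614 rad, d = 1023.91 km
PM-14→MET4: c = 0.238125 rad, d = 1518.05 km
MET4→INJ8: c = 0.045449 rad, d = 289.74 km
Total = 1023.91 + 1518.05 + 289.74 = 2831.70 km

2832 km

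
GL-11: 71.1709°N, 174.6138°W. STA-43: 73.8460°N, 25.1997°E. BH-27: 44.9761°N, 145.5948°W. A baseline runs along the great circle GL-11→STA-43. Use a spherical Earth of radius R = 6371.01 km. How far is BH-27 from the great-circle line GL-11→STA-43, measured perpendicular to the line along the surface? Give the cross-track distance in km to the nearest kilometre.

δ₁₃ = central angle GL-11→BH-27 = 0.518354 rad  (haversine)
θ₁₃ = bearing GL-11→BH-27 = 136.162°,  θ₁₂ = bearing GL-11→STA-43 = 350.403°
dₓₜ = R·arcsin(sin δ₁₃ · sin(θ₁₃ − θ₁₂)) = 6371.01·arcsin(0.49545·sin(-214.241°)) = 1799.949 km
|dₓₜ| = 1799.949 km

1800 km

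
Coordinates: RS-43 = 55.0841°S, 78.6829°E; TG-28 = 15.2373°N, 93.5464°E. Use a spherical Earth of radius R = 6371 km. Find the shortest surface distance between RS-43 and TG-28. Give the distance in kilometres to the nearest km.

7944 km

Δφ = 70.3214°,  Δλ = 14.8635°
a = sin²(Δφ/2) + cos φ₁ cos φ₂ sin²(Δλ/2) = 0.340867
c = 2·arcsin(√a) = 1.246897 rad = 71.4420°
d = R·c = 6371 × 1.246897 = 7944.0 km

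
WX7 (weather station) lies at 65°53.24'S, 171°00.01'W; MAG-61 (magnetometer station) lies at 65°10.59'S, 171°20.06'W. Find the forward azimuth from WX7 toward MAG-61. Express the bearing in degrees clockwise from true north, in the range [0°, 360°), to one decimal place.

WX7: φ = -65.88733°, λ = -171.00017°
MAG-61: φ = -65.17650°, λ = -171.33433°
Δλ = -0.3342°
y = sin Δλ · cos φ₂ = -0.002449
x = cos φ₁ sin φ₂ − sin φ₁ cos φ₂ cos Δλ = 0.012400
θ = atan2(y, x) = -11.1705° → 348.8295° (mod 360°)

348.8°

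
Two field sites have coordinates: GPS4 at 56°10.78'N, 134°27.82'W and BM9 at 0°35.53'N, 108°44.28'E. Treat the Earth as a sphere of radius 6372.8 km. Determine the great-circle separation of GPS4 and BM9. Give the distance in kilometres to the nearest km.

11570 km

GPS4: φ = +56.17967°, λ = -134.46367°
BM9: φ = +0.59217°, λ = +108.73800°
Δφ = -55.5875°,  Δλ = -116.7983°
a = sin²(Δφ/2) + cos φ₁ cos φ₂ sin²(Δλ/2) = 0.621170
c = 2·arcsin(√a) = 1.815573 rad = 104.0247°
d = R·c = 6372.8 × 1.815573 = 11570.3 km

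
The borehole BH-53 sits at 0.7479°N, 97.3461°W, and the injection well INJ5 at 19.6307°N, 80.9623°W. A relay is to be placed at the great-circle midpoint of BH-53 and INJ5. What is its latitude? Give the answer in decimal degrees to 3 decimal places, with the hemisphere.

Bx = cos φ₂ cos Δλ = 0.903631,  By = cos φ₂ sin Δλ = 0.265676
φₘ = atan2(sin φ₁ + sin φ₂, √((cos φ₁ + Bx)² + By²)) = 10.29201°
λₘ = λ₁ + atan2(By, cos φ₁ + Bx) = -89.40072°

10.292°N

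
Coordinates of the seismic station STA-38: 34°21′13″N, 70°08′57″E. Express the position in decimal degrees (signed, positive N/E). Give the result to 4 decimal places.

+34.3536°, +70.1492°

lat: 34.3536° N → +34.3536°
lon: 70.1492° E → +70.1492°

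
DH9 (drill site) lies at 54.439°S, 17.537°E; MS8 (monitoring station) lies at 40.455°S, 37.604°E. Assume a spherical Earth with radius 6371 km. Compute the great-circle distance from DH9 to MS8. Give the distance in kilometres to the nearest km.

Δφ = 13.9840°,  Δλ = 20.0670°
a = sin²(Δφ/2) + cos φ₁ cos φ₂ sin²(Δλ/2) = 0.028251
c = 2·arcsin(√a) = 0.337763 rad = 19.3524°
d = R·c = 6371 × 0.337763 = 2151.9 km

2152 km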